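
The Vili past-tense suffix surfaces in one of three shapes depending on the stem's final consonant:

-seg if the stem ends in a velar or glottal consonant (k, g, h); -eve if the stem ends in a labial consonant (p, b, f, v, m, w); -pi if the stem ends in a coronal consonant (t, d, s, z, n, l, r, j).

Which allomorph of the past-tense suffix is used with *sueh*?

*sueh* — final consonant /h/ (velar/glottal) → -seg.

-seg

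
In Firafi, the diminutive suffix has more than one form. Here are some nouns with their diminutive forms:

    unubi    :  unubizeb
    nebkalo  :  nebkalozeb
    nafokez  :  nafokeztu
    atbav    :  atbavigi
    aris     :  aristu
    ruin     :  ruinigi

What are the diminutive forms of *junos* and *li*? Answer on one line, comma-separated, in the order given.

junostu, lizeb

The pattern is sibilance of the final sound: -tu when the stem ends in a sibilant (*nafokez*, *aris*); -igi when the stem ends in a non-sibilant consonant (*atbav*, *ruin*); -zeb when the stem ends in a vowel (*unubi*, *nebkalo*).
The final sound of *junos* is /s/, which is a sibilant, so the suffix is -tu, giving *junostu*.
Since the final sound of *li* is /i/ (a vowel), it takes -zeb, giving *lizeb*.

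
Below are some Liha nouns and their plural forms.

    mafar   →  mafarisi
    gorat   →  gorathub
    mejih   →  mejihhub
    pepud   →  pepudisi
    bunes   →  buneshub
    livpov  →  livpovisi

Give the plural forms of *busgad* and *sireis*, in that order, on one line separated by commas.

busgadisi, sireishub

The pattern is voicing of the final consonant: -hub when the stem ends in a voiceless consonant (*gorat*, *mejih*, *bunes*); -isi when the stem ends in a voiced consonant (*mafar*, *pepud*, *livpov*).
Since the final consonant of *busgad* is /d/ (voiced), it takes -isi, giving *busgadisi*.
*sireis*: final consonant = /s/, voiceless → -hub → *sireishub*.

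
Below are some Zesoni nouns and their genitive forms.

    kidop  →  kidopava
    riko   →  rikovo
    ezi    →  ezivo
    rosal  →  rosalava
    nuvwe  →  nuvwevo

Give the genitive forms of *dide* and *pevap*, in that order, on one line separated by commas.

didevo, pevapava

The alternation tracks the final sound of the stem — -ava when the stem ends in a consonant (*kidop*, *rosal*); -vo when the stem ends in a vowel (*riko*, *ezi*, *nuvwe*).
*dide* — final sound /e/ (a vowel) → -vo → *didevo*.
The final sound of *pevap* is /p/, which is a consonant, so the suffix is -ava, giving *pevapava*.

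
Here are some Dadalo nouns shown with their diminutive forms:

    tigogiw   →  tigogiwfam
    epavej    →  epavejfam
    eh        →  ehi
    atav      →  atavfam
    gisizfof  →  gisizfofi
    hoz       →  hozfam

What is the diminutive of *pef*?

pefi

Looking at the final consonant of each stem: -i when the stem ends in a voiceless consonant (*eh*, *gisizfof*); -fam when the stem ends in a voiced consonant (*tigogiw*, *epavej*, *atav*, *hoz*).
Since the final consonant of *pef* is /f/ (voiceless), it takes -i, giving *pefi*.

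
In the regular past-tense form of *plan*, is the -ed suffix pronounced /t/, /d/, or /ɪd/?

/d/

The stem *plan* ends in a voiced sound other than /d/.
The -ed suffix is realized as /ɪd/ after /t, d/; as /t/ after other voiceless consonants; and as /d/ after other voiced sounds.
So -ed on *plan* is pronounced /d/.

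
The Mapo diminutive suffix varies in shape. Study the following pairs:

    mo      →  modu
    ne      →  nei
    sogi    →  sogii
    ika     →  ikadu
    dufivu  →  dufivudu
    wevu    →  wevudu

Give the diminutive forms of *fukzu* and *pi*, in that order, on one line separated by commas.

Looking at the last vowel of each stem: -i when the last vowel of the stem is a front vowel (*ne*, *sogi*); -du when the last vowel of the stem is a back vowel (*mo*, *ika*, *dufivu*, *wevu*).
Since the last vowel of *fukzu* is /u/ (a back vowel), it takes -du, giving *fukzudu*.
Since the last vowel of *pi* is /i/ (a front vowel), it takes -i, giving *pii*.

fukzudu, pii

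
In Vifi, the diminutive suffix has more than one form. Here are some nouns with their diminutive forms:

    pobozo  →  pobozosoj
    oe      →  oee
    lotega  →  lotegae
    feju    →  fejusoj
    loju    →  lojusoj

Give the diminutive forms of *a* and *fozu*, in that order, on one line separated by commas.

ae, fozusoj

The alternation tracks the last vowel of the stem — -soj when the last vowel of the stem is a rounded vowel (*pobozo*, *feju*, *loju*); -e when the last vowel of the stem is an unrounded vowel (*oe*, *lotega*).
*a*: last vowel = /a/, an unrounded vowel → -e → *ae*.
The last vowel of *fozu* is /u/, which is a rounded vowel, so the suffix is -soj, giving *fozusoj*.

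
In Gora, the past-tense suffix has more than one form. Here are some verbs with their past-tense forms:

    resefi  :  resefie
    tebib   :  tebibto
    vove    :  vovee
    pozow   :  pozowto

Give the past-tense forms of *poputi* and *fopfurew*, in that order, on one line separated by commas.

Looking at the final sound of each stem: -to when the stem ends in a consonant (*tebib*, *pozow*); -e when the stem ends in a vowel (*resefi*, *vove*).
*poputi* — final sound /i/ (a vowel) → -e → *poputie*.
The final sound of *fopfurew* is /w/, which is a consonant, so the suffix is -to, giving *fopfurewto*.

poputie, fopfurewto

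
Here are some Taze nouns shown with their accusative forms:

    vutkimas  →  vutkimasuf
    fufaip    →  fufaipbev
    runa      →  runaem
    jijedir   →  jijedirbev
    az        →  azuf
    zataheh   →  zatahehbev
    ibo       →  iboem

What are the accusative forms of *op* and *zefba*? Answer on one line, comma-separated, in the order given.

The pattern is sibilance of the final sound: -uf when the stem ends in a sibilant (*vutkimas*, *az*); -bev when the stem ends in a non-sibilant consonant (*fufaip*, *jijedir*, *zataheh*); -em when the stem ends in a vowel (*runa*, *ibo*).
*op*: final sound = /p/, a non-sibilant consonant → -bev → *opbev*.
The final sound of *zefba* is /a/, which is a vowel, so the suffix is -em, giving *zefbaem*.

opbev, zefbaem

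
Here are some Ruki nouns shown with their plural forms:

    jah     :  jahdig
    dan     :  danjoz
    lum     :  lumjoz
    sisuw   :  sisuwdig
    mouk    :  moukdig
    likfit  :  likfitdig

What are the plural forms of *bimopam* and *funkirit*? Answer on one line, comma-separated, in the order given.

bimopamjoz, funkiritdig

The pattern is nasality of the final consonant: -joz when the stem ends in a nasal (*dan*, *lum*); -dig when the stem ends in a non-nasal consonant (*jah*, *sisuw*, *mouk*, *likfit*).
*bimopam* — final consonant /m/ (a nasal) → -joz → *bimopamjoz*.
Since the final consonant of *funkirit* is /t/ (non-nasal), it takes -dig, giving *funkiritdig*.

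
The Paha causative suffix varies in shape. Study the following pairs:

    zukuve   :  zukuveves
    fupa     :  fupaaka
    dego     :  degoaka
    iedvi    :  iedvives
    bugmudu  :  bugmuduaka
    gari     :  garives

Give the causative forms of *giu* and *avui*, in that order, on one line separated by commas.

The suffix is conditioned by the last vowel: -ves when the last vowel of the stem is a front vowel (*zukuve*, *iedvi*, *gari*); -aka when the last vowel of the stem is a back vowel (*fupa*, *dego*, *bugmudu*).
The last vowel of *giu* is /u/, which is a back vowel, so the suffix is -aka, giving *giuaka*.
*avui*: last vowel = /i/, a front vowel → -ves → *avuives*.

giuaka, avuives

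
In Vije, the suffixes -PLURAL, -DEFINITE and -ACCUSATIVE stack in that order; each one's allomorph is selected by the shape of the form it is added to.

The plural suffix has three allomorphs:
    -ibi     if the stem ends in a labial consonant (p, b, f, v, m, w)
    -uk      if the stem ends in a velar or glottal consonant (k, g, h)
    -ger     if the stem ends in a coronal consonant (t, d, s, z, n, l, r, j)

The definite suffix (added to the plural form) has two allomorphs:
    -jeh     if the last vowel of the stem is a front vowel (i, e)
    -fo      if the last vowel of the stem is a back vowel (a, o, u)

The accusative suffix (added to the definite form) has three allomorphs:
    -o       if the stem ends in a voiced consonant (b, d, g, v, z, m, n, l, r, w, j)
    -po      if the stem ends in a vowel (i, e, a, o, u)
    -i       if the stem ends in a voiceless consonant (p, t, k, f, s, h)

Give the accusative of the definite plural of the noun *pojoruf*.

pojorufibijehi

*pojoruf*: final consonant = /f/, labial → -ibi → *pojorufibi*.
The plural form *pojorufibi*: last vowel = /i/, a front vowel → -jeh → *pojorufibijeh*.
The definite form *pojorufibijeh* — final sound /h/ (a voiceless consonant) → -i → *pojorufibijehi*.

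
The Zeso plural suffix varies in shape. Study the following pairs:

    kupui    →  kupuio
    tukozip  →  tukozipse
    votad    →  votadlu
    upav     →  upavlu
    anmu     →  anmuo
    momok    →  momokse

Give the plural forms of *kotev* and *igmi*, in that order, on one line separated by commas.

The suffix is conditioned by the final sound: -se when the stem ends in a voiceless consonant (*tukozip*, *momok*); -lu when the stem ends in a voiced consonant (*votad*, *upav*); -o when the stem ends in a vowel (*kupui*, *anmu*).
The final sound of *kotev* is /v/, which is a voiced consonant, so the suffix is -lu, giving *kotevlu*.
*igmi*: final sound = /i/, a vowel → -o → *igmio*.

kotevlu, igmio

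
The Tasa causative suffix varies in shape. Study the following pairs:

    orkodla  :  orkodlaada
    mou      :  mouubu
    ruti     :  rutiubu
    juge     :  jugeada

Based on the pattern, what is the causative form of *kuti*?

Looking at the last vowel of each stem: -ubu when the last vowel of the stem is a high vowel (*mou*, *ruti*); -ada when the last vowel of the stem is a non-high vowel (*orkodla*, *juge*).
*kuti* — last vowel /i/ (a high vowel) → -ubu → *kutiubu*.

kutiubu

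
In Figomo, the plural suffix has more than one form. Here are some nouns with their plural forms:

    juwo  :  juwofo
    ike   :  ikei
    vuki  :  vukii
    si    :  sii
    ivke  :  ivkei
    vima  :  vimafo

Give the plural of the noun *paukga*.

paukgafo

The alternation tracks the last vowel of the stem — -i when the last vowel of the stem is a front vowel (*ike*, *vuki*, *si*, *ivke*); -fo when the last vowel of the stem is a back vowel (*juwo*, *vima*).
The last vowel of *paukga* is /a/, which is a back vowel, so the suffix is -fo, giving *paukgafo*.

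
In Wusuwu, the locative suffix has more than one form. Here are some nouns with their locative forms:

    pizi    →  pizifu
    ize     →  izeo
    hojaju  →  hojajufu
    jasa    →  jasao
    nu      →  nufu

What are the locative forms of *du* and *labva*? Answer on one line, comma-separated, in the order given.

dufu, labvao

Looking at the last vowel of each stem: -fu when the last vowel of the stem is a high vowel (*pizi*, *hojaju*, *nu*); -o when the last vowel of the stem is a non-high vowel (*ize*, *jasa*).
*du* — last vowel /u/ (a high vowel) → -fu → *dufu*.
*labva*: last vowel = /a/, a non-high vowel → -o → *labvao*.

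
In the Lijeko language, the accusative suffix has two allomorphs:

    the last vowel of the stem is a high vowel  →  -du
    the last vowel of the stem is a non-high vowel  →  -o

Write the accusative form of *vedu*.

*vedu* — last vowel /u/ (a high vowel) → -du → *vedudu*.

vedudu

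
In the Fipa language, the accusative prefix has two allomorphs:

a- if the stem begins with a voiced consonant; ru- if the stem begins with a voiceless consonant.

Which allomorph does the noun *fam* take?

ru-

Since the first consonant of *fam* is /f/ (voiceless), it takes ru-.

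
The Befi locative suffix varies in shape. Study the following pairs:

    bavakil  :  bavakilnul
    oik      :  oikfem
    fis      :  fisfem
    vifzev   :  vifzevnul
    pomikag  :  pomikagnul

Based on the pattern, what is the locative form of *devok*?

devokfem

The pattern is voicing of the final consonant: -fem when the stem ends in a voiceless consonant (*oik*, *fis*); -nul when the stem ends in a voiced consonant (*bavakil*, *vifzev*, *pomikag*).
*devok* — final consonant /k/ (voiceless) → -fem → *devokfem*.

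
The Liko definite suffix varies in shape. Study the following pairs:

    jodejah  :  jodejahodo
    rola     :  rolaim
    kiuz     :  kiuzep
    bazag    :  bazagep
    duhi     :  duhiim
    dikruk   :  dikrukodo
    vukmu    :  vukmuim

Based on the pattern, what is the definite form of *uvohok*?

uvohokodo

Looking at the final sound of each stem: -odo when the stem ends in a voiceless consonant (*jodejah*, *dikruk*); -ep when the stem ends in a voiced consonant (*kiuz*, *bazag*); -im when the stem ends in a vowel (*rola*, *duhi*, *vukmu*).
The final sound of *uvohok* is /k/, which is a voiceless consonant, so the suffix is -odo, giving *uvohokodo*.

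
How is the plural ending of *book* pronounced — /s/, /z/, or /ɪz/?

/s/

The stem *book* ends in a voiceless non-sibilant consonant.
The plural suffix surfaces as /ɪz/ after sibilants, /s/ after other voiceless consonants, and /z/ after other voiced sounds.
So the plural -s on *book* is pronounced /s/.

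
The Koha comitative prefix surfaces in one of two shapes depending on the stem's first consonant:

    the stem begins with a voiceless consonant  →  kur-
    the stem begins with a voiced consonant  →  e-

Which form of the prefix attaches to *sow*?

kur-

*sow*: first consonant = /s/, voiceless → kur-.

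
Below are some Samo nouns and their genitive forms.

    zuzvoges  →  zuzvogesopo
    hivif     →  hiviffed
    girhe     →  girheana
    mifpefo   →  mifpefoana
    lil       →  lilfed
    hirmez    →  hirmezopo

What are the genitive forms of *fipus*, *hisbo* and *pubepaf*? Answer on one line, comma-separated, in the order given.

The suffix is conditioned by the final sound: -opo when the stem ends in a sibilant (*zuzvoges*, *hirmez*); -fed when the stem ends in a non-sibilant consonant (*hivif*, *lil*); -ana when the stem ends in a vowel (*girhe*, *mifpefo*).
*fipus* — final sound /s/ (a sibilant) → -opo → *fipusopo*.
Since the final sound of *hisbo* is /o/ (a vowel), it takes -ana, giving *hisboana*.
*pubepaf* — final sound /f/ (a non-sibilant consonant) → -fed → *pubepaffed*.

fipusopo, hisboana, pubepaffed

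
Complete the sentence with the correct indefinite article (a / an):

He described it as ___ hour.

an

The indefinite article is chosen by the initial *sound* of the following word, not its spelling.
*hour* begins with the sound /aʊ/ (silent h) — a vowel sound.
So the article is *an*: He described it as an hour.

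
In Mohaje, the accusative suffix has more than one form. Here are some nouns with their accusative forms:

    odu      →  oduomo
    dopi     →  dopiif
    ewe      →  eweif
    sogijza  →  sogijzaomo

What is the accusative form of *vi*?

The suffix is conditioned by the last vowel: -if when the last vowel of the stem is a front vowel (*dopi*, *ewe*); -omo when the last vowel of the stem is a back vowel (*odu*, *sogijza*).
*vi* — last vowel /i/ (a front vowel) → -if → *viif*.

viif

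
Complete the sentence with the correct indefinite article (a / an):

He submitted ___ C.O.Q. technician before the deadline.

The indefinite article is chosen by the initial *sound* of the following word, not its spelling.
The initialism *C.O.Q.* is read letter by letter; the first letter, C, is pronounced /siː/, which begins with a consonant sound.
So the article is *a*: He submitted a C.O.Q. technician before the deadline.

a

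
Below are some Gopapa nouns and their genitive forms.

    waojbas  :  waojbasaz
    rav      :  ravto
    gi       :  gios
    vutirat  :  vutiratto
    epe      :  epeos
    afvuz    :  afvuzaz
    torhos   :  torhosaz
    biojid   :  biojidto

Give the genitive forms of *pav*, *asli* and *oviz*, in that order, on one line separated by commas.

pavto, aslios, ovizaz

The suffix is conditioned by the final sound: -az when the stem ends in a sibilant (*waojbas*, *afvuz*, *torhos*); -to when the stem ends in a non-sibilant consonant (*rav*, *vutirat*, *biojid*); -os when the stem ends in a vowel (*gi*, *epe*).
The final sound of *pav* is /v/, which is a non-sibilant consonant, so the suffix is -to, giving *pavto*.
Since the final sound of *asli* is /i/ (a vowel), it takes -os, giving *aslios*.
Since the final sound of *oviz* is /z/ (a sibilant), it takes -az, giving *ovizaz*.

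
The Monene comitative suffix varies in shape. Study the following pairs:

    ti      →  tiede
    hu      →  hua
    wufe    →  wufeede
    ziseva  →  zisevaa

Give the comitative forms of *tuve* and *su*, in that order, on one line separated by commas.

tuveede, sua

The suffix is conditioned by the last vowel: -ede when the last vowel of the stem is a front vowel (*ti*, *wufe*); -a when the last vowel of the stem is a back vowel (*hu*, *ziseva*).
The last vowel of *tuve* is /e/, which is a front vowel, so the suffix is -ede, giving *tuveede*.
*su* — last vowel /u/ (a back vowel) → -a → *sua*.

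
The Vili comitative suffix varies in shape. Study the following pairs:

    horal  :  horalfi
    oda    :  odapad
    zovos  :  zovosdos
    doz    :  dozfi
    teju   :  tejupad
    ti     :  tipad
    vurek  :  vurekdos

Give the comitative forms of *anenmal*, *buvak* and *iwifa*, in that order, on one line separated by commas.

The suffix is conditioned by the final sound: -dos when the stem ends in a voiceless consonant (*zovos*, *vurek*); -fi when the stem ends in a voiced consonant (*horal*, *doz*); -pad when the stem ends in a vowel (*oda*, *teju*, *ti*).
*anenmal* — final sound /l/ (a voiced consonant) → -fi → *anenmalfi*.
Since the final sound of *buvak* is /k/ (a voiceless consonant), it takes -dos, giving *buvakdos*.
*iwifa* — final sound /a/ (a vowel) → -pad → *iwifapad*.

anenmalfi, buvakdos, iwifapad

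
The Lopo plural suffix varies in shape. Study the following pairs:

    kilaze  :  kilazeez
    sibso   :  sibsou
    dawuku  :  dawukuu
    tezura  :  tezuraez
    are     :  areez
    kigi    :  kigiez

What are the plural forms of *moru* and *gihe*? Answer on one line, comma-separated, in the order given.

moruu, giheez

The pattern is rounding harmony: -u when the last vowel of the stem is a rounded vowel (*sibso*, *dawuku*); -ez when the last vowel of the stem is an unrounded vowel (*kilaze*, *tezura*, *are*, *kigi*).
*moru* — last vowel /u/ (a rounded vowel) → -u → *moruu*.
Since the last vowel of *gihe* is /e/ (an unrounded vowel), it takes -ez, giving *giheez*.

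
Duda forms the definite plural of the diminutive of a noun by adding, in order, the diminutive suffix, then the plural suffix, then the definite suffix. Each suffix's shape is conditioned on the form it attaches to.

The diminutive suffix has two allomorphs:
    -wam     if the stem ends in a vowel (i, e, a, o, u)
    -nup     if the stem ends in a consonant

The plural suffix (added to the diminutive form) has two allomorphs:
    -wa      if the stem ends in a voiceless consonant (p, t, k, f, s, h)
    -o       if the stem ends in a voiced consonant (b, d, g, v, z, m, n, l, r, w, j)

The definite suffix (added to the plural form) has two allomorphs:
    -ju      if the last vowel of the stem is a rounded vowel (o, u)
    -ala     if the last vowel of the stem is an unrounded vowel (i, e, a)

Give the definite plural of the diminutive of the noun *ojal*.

ojalnupwaala

The final sound of *ojal* is /l/, which is a consonant, so the diminutive suffix is -nup, giving *ojalnup*.
The final consonant of the diminutive form *ojalnup* is /p/, which is voiceless, so the plural suffix is -wa, giving *ojalnupwa*.
Since the last vowel of the plural form *ojalnupwa* is /a/ (an unrounded vowel), it takes -ala, giving *ojalnupwaala*.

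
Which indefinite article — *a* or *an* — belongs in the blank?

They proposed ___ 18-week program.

an

The indefinite article is chosen by the initial *sound* of the following word, not its spelling.
The number *18* is spoken "eighteen", beginning with /ˌeɪˈtiːn/ — a vowel sound.
So the article is *an*: They proposed an 18-week program.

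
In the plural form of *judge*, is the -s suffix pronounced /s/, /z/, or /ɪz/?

The stem *judge* ends in a sibilant (/s, z, ʃ, ʒ, tʃ, dʒ/).
The plural suffix surfaces as /ɪz/ after sibilants, /s/ after other voiceless consonants, and /z/ after other voiced sounds.
So the plural -s on *judge* is pronounced /ɪz/.

/ɪz/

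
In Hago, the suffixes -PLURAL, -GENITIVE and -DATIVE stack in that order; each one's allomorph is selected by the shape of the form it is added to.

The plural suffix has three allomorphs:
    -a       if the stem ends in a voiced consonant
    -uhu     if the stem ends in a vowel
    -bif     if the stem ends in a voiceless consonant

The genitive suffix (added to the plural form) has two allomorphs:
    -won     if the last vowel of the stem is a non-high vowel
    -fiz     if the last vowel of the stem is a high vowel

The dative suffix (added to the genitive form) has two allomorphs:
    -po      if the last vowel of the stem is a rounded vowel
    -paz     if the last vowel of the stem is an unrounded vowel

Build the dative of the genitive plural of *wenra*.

The final sound of *wenra* is /a/, which is a vowel, so the plural suffix is -uhu, giving *wenrauhu*.
Since the last vowel of the plural form *wenrauhu* is /u/ (a high vowel), it takes -fiz, giving *wenrauhufiz*.
The genitive form *wenrauhufiz* — last vowel /i/ (an unrounded vowel) → -paz → *wenrauhufizpaz*.

wenrauhufizpaz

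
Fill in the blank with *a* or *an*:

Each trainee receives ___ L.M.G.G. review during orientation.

The indefinite article is chosen by the initial *sound* of the following word, not its spelling.
The initialism *L.M.G.G.* is read letter by letter; the first letter, L, is pronounced /ɛl/, which begins with a vowel sound.
So the article is *an*: Each trainee receives an L.M.G.G. review during orientation.

an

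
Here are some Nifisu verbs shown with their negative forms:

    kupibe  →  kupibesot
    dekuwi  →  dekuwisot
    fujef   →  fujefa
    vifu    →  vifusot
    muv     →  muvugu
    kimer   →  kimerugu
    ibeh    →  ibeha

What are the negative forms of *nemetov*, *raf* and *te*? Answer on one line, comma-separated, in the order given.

The pattern is voicing of the final sound: -a when the stem ends in a voiceless consonant (*fujef*, *ibeh*); -ugu when the stem ends in a voiced consonant (*muv*, *kimer*); -sot when the stem ends in a vowel (*kupibe*, *dekuwi*, *vifu*).
The final sound of *nemetov* is /v/, which is a voiced consonant, so the suffix is -ugu, giving *nemetovugu*.
Since the final sound of *raf* is /f/ (a voiceless consonant), it takes -a, giving *rafa*.
*te*: final sound = /e/, a vowel → -sot → *tesot*.

nemetovugu, rafa, tesot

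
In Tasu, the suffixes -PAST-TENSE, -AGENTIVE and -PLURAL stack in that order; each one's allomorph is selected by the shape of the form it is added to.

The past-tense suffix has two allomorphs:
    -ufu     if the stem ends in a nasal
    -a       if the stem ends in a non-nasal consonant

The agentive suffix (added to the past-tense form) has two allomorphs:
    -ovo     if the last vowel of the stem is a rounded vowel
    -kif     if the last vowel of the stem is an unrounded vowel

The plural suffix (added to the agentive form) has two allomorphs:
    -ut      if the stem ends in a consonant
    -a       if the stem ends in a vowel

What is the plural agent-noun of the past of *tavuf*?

*tavuf*: final consonant = /f/, non-nasal → -a → *tavufa*.
Since the last vowel of the past-tense form *tavufa* is /a/ (an unrounded vowel), it takes -kif, giving *tavufakif*.
The final sound of the agentive form *tavufakif* is /f/, which is a consonant, so the plural suffix is -ut, giving *tavufakifut*.

tavufakifut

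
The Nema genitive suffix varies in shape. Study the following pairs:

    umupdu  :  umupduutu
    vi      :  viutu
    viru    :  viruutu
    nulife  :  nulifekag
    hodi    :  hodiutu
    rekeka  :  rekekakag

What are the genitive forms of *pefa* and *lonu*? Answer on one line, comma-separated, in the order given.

Looking at the last vowel of each stem: -utu when the last vowel of the stem is a high vowel (*umupdu*, *vi*, *viru*, *hodi*); -kag when the last vowel of the stem is a non-high vowel (*nulife*, *rekeka*).
The last vowel of *pefa* is /a/, which is a non-high vowel, so the suffix is -kag, giving *pefakag*.
*lonu*: last vowel = /u/, a high vowel → -utu → *lonuutu*.

pefakag, lonuutu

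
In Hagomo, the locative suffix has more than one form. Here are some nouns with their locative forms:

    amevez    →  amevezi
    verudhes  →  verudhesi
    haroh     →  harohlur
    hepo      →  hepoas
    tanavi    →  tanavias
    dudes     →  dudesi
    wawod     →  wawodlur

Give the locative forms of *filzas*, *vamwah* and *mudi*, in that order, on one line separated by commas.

filzasi, vamwahlur, mudias

The pattern is sibilance of the final sound: -i when the stem ends in a sibilant (*amevez*, *verudhes*, *dudes*); -lur when the stem ends in a non-sibilant consonant (*haroh*, *wawod*); -as when the stem ends in a vowel (*hepo*, *tanavi*).
*filzas* — final sound /s/ (a sibilant) → -i → *filzasi*.
The final sound of *vamwah* is /h/, which is a non-sibilant consonant, so the suffix is -lur, giving *vamwahlur*.
*mudi*: final sound = /i/, a vowel → -as → *mudias*.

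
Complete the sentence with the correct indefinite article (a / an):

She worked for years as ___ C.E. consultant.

a

The indefinite article is chosen by the initial *sound* of the following word, not its spelling.
The initialism *C.E.* is read letter by letter; the first letter, C, is pronounced /siː/, which begins with a consonant sound.
So the article is *a*: She worked for years as a C.E. consultant.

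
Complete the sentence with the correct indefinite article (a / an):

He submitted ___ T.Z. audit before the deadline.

a

The indefinite article is chosen by the initial *sound* of the following word, not its spelling.
The initialism *T.Z.* is read letter by letter; the first letter, T, is pronounced /tiː/, which begins with a consonant sound.
So the article is *a*: He submitted a T.Z. audit before the deadline.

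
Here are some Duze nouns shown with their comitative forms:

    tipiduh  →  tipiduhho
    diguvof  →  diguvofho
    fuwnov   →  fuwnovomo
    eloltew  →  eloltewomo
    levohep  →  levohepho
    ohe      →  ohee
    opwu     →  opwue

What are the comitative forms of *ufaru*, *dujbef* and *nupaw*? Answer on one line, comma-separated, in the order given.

The suffix is conditioned by the final sound: -ho when the stem ends in a voiceless consonant (*tipiduh*, *diguvof*, *levohep*); -omo when the stem ends in a voiced consonant (*fuwnov*, *eloltew*); -e when the stem ends in a vowel (*ohe*, *opwu*).
The final sound of *ufaru* is /u/, which is a vowel, so the suffix is -e, giving *ufarue*.
Since the final sound of *dujbef* is /f/ (a voiceless consonant), it takes -ho, giving *dujbefho*.
*nupaw*: final sound = /w/, a voiced consonant → -omo → *nupawomo*.

ufarue, dujbefho, nupawomo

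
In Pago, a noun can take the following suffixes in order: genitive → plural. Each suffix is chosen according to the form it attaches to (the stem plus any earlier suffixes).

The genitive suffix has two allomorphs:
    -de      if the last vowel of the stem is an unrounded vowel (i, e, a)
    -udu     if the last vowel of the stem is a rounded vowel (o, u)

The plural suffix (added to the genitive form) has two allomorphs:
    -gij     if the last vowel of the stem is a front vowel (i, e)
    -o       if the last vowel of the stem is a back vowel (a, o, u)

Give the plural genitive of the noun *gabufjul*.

*gabufjul*: last vowel = /u/, a rounded vowel → -udu → *gabufjuludu*.
The genitive form *gabufjuludu* — last vowel /u/ (a back vowel) → -o → *gabufjuluduo*.

gabufjuluduo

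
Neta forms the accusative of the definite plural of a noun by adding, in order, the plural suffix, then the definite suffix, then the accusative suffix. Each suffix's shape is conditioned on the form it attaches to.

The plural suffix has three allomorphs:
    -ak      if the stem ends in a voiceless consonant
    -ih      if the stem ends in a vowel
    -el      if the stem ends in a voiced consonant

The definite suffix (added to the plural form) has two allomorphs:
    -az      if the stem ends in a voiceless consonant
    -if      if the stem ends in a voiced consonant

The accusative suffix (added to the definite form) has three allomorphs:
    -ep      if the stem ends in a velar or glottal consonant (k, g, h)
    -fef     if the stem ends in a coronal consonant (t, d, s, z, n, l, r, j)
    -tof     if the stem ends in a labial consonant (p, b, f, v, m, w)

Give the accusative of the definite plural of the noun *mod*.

The final sound of *mod* is /d/, which is a voiced consonant, so the plural suffix is -el, giving *model*.
The plural form *model* — final consonant /l/ (voiced) → -if → *modelif*.
The definite form *modelif*: final consonant = /f/, labial → -tof → *modeliftof*.

modeliftof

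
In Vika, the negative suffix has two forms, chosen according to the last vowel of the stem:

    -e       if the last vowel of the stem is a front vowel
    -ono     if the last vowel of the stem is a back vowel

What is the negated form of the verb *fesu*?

fesuono

The last vowel of *fesu* is /u/, which is a back vowel, so the suffix is -ono, giving *fesuono*.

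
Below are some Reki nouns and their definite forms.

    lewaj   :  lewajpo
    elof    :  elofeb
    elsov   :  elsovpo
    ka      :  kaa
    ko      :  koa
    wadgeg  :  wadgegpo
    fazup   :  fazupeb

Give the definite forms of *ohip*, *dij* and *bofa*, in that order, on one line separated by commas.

The suffix is conditioned by the final sound: -eb when the stem ends in a voiceless consonant (*elof*, *fazup*); -po when the stem ends in a voiced consonant (*lewaj*, *elsov*, *wadgeg*); -a when the stem ends in a vowel (*ka*, *ko*).
The final sound of *ohip* is /p/, which is a voiceless consonant, so the suffix is -eb, giving *ohipeb*.
Since the final sound of *dij* is /j/ (a voiced consonant), it takes -po, giving *dijpo*.
Since the final sound of *bofa* is /a/ (a vowel), it takes -a, giving *bofaa*.

ohipeb, dijpo, bofaa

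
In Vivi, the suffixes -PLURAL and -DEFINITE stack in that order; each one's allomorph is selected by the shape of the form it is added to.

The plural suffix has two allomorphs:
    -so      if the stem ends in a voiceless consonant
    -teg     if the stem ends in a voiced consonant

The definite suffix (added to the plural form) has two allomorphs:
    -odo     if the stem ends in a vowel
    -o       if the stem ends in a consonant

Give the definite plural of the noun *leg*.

legtego

The final consonant of *leg* is /g/, which is voiced, so the plural suffix is -teg, giving *legteg*.
The plural form *legteg*: final sound = /g/, a consonant → -o → *legtego*.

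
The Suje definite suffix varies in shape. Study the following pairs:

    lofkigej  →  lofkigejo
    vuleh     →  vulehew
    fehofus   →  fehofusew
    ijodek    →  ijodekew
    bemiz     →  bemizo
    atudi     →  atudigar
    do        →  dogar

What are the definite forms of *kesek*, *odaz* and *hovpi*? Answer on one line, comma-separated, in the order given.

kesekew, odazo, hovpigar

The pattern is voicing of the final sound: -ew when the stem ends in a voiceless consonant (*vuleh*, *fehofus*, *ijodek*); -o when the stem ends in a voiced consonant (*lofkigej*, *bemiz*); -gar when the stem ends in a vowel (*atudi*, *do*).
*kesek* — final sound /k/ (a voiceless consonant) → -ew → *kesekew*.
The final sound of *odaz* is /z/, which is a voiced consonant, so the suffix is -o, giving *odazo*.
Since the final sound of *hovpi* is /i/ (a vowel), it takes -gar, giving *hovpigar*.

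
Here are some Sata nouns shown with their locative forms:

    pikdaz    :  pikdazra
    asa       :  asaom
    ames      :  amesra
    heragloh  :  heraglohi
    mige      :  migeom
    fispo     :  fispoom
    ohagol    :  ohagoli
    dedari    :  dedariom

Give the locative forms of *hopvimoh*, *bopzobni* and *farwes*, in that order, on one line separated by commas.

The alternation tracks the final sound of the stem — -ra when the stem ends in a sibilant (*pikdaz*, *ames*); -i when the stem ends in a non-sibilant consonant (*heragloh*, *ohagol*); -om when the stem ends in a vowel (*asa*, *mige*, *fispo*, *dedari*).
The final sound of *hopvimoh* is /h/, which is a non-sibilant consonant, so the suffix is -i, giving *hopvimohi*.
*bopzobni*: final sound = /i/, a vowel → -om → *bopzobniom*.
Since the final sound of *farwes* is /s/ (a sibilant), it takes -ra, giving *farwesra*.

hopvimohi, bopzobniom, farwesra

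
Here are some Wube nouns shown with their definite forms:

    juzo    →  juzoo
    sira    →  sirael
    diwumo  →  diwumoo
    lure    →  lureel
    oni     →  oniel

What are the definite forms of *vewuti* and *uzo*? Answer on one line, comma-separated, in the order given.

Looking at the last vowel of each stem: -o when the last vowel of the stem is a rounded vowel (*juzo*, *diwumo*); -el when the last vowel of the stem is an unrounded vowel (*sira*, *lure*, *oni*).
Since the last vowel of *vewuti* is /i/ (an unrounded vowel), it takes -el, giving *vewutiel*.
*uzo* — last vowel /o/ (a rounded vowel) → -o → *uzoo*.

vewutiel, uzoo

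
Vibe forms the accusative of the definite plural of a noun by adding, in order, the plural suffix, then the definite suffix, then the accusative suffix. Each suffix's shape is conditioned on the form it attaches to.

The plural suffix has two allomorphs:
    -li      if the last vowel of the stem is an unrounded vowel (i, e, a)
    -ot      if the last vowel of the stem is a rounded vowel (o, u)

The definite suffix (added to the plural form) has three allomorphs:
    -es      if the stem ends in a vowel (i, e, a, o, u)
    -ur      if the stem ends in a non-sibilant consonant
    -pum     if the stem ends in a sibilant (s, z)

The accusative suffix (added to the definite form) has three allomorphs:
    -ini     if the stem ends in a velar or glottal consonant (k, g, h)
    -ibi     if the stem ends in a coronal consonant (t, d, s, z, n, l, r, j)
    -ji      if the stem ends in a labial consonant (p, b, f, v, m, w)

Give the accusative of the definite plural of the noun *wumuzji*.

wumuzjiliesibi

Since the last vowel of *wumuzji* is /i/ (an unrounded vowel), it takes -li, giving *wumuzjili*.
The plural form *wumuzjili*: final sound = /i/, a vowel → -es → *wumuzjilies*.
The definite form *wumuzjilies*: final consonant = /s/, coronal → -ibi → *wumuzjiliesibi*.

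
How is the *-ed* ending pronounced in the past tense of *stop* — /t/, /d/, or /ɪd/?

/t/

The stem *stop* ends in a voiceless consonant other than /t/.
The -ed suffix is realized as /ɪd/ after /t, d/; as /t/ after other voiceless consonants; and as /d/ after other voiced sounds.
So -ed on *stop* is pronounced /t/.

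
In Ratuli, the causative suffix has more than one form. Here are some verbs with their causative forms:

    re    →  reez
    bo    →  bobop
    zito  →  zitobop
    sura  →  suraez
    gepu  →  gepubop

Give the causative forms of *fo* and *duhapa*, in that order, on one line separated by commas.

fobop, duhapaez

Looking at the last vowel of each stem: -bop when the last vowel of the stem is a rounded vowel (*bo*, *zito*, *gepu*); -ez when the last vowel of the stem is an unrounded vowel (*re*, *sura*).
*fo*: last vowel = /o/, a rounded vowel → -bop → *fobop*.
The last vowel of *duhapa* is /a/, which is an unrounded vowel, so the suffix is -ez, giving *duhapaez*.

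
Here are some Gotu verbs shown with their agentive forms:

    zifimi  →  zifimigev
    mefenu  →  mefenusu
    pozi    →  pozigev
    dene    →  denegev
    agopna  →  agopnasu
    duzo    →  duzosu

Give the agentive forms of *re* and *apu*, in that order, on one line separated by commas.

regev, apusu

The suffix is conditioned by the last vowel: -gev when the last vowel of the stem is a front vowel (*zifimi*, *pozi*, *dene*); -su when the last vowel of the stem is a back vowel (*mefenu*, *agopna*, *duzo*).
*re* — last vowel /e/ (a front vowel) → -gev → *regev*.
The last vowel of *apu* is /u/, which is a back vowel, so the suffix is -su, giving *apusu*.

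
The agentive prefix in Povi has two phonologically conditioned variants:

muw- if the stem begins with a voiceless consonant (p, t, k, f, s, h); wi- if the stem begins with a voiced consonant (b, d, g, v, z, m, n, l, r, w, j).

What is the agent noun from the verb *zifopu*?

wizifopu

*zifopu* — first consonant /z/ (voiced) → wi- → *wizifopu*.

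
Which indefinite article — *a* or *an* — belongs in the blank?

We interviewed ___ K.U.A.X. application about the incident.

a

The indefinite article is chosen by the initial *sound* of the following word, not its spelling.
The initialism *K.U.A.X.* is read letter by letter; the first letter, K, is pronounced /keɪ/, which begins with a consonant sound.
So the article is *a*: We interviewed a K.U.A.X. application about the incident.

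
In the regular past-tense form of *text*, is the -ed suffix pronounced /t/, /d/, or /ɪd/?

The stem *text* ends in /t/ or /d/.
The -ed suffix is realized as /ɪd/ after /t, d/; as /t/ after other voiceless consonants; and as /d/ after other voiced sounds.
So -ed on *text* is pronounced /ɪd/.

/ɪd/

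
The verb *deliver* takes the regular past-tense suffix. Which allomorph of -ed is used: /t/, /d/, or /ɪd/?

The stem *deliver* ends in a voiced sound other than /d/.
The -ed suffix is realized as /ɪd/ after /t, d/; as /t/ after other voiceless consonants; and as /d/ after other voiced sounds.
So -ed on *deliver* is pronounced /d/.

/d/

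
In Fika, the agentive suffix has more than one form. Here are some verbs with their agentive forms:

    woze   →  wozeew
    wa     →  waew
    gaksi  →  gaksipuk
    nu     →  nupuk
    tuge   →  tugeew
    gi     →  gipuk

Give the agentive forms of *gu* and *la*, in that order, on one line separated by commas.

The alternation tracks the last vowel of the stem — -puk when the last vowel of the stem is a high vowel (*gaksi*, *nu*, *gi*); -ew when the last vowel of the stem is a non-high vowel (*woze*, *wa*, *tuge*).
Since the last vowel of *gu* is /u/ (a high vowel), it takes -puk, giving *gupuk*.
Since the last vowel of *la* is /a/ (a non-high vowel), it takes -ew, giving *laew*.

gupuk, laew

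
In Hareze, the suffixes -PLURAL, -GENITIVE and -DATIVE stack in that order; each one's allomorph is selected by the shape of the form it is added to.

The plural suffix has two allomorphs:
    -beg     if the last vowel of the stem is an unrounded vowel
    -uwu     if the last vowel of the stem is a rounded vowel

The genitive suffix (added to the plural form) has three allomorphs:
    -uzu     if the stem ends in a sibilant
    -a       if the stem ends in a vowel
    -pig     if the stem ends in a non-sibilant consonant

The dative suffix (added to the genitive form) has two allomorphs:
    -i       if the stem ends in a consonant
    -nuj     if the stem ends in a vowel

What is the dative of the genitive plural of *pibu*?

Since the last vowel of *pibu* is /u/ (a rounded vowel), it takes -uwu, giving *pibuuwu*.
The plural form *pibuuwu* — final sound /u/ (a vowel) → -a → *pibuuwua*.
The genitive form *pibuuwua*: final sound = /a/, a vowel → -nuj → *pibuuwuanuj*.

pibuuwuanuj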